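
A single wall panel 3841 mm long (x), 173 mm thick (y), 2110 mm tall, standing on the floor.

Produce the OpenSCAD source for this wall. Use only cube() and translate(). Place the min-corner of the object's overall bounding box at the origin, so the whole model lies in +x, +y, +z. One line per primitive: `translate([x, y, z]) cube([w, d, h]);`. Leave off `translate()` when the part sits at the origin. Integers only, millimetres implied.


cube([3841, 173, 2110]);


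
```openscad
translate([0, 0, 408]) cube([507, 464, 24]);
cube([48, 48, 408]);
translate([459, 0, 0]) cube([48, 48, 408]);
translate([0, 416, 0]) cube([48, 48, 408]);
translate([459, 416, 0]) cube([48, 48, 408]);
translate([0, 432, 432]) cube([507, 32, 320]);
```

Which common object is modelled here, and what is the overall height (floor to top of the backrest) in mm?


A chair. The overall height is 752 mm.

A slab on four corner posts with a tall panel at the back — a chair. The seat slab sits at z = 408 with thickness 24, and the 320 mm backrest starts at the seat top, so the overall height is 408 + 24 + 320 = 752 mm.


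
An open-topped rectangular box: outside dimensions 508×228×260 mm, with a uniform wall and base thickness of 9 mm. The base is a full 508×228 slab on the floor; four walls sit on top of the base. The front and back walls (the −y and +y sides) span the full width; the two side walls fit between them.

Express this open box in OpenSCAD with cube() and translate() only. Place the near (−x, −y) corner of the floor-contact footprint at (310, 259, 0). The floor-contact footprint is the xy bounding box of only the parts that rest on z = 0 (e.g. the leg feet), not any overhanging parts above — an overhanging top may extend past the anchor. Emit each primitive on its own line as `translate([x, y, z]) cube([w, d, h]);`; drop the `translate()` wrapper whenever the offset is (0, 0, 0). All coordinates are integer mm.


translate([310, 259, 0]) cube([508, 228, 9]);
translate([310, 259, 9]) cube([508, 9, 251]);
translate([310, 478, 9]) cube([508, 9, 251]);
translate([310, 268, 9]) cube([9, 210, 251]);
translate([809, 268, 9]) cube([9, 210, 251]);


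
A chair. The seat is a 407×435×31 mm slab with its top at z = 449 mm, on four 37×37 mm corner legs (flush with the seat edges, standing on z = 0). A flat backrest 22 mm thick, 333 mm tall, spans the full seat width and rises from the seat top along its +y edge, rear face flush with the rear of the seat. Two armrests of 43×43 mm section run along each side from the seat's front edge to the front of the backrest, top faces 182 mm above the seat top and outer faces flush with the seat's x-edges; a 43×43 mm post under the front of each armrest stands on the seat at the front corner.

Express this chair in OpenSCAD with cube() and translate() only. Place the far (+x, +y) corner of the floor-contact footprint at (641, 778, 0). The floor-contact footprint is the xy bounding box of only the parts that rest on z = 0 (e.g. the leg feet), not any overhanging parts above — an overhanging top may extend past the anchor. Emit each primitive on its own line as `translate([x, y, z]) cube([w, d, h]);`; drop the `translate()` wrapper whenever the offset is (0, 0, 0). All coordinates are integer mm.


translate([234, 343, 418]) cube([407, 435, 31]);
translate([234, 343, 0]) cube([37, 37, 418]);
translate([604, 343, 0]) cube([37, 37, 418]);
translate([234, 741, 0]) cube([37, 37, 418]);
translate([604, 741, 0]) cube([37, 37, 418]);
translate([234, 756, 449]) cube([407, 22, 333]);
translate([234, 343, 588]) cube([43, 413, 43]);
translate([598, 343, 588]) cube([43, 413, 43]);
translate([234, 343, 449]) cube([43, 43, 139]);
translate([598, 343, 449]) cube([43, 43, 139]);


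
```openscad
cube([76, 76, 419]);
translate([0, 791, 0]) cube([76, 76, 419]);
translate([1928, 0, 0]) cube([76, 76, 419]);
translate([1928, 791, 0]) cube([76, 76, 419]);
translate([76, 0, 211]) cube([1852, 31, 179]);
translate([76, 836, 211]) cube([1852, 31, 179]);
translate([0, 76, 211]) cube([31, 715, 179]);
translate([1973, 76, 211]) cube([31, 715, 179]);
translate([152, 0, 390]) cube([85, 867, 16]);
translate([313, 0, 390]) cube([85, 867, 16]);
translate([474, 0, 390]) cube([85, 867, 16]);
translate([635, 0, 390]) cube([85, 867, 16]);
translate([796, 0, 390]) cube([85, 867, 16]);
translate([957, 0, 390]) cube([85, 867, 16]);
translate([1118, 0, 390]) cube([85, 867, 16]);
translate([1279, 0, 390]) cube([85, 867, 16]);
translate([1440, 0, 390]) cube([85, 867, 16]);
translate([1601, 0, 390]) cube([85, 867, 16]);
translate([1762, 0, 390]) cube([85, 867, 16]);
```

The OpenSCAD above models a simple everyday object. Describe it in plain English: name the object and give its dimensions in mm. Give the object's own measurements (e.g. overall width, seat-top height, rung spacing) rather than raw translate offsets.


A bed frame 2004 mm long (x) by 867 mm wide (y). Four 76×76 mm corner posts, 419 mm tall, at the corners of the footprint. Four rails of 31 mm thickness and 179 mm height run between adjacent posts with their undersides at z = 211 mm, their outer faces flush with the outside of the frame (the two x-running rails run between the posts' inner faces; the two y-running rails run between the posts' inner faces). 11 slats, each 85 mm wide (x) and 16 mm thick, lie across the top of the two x-running rails, running the full 867 mm width of the frame in y; along x they sit between the end posts with a 76 mm gap after the −x posts and between neighbouring slats, leaving 81 mm before the +x posts.


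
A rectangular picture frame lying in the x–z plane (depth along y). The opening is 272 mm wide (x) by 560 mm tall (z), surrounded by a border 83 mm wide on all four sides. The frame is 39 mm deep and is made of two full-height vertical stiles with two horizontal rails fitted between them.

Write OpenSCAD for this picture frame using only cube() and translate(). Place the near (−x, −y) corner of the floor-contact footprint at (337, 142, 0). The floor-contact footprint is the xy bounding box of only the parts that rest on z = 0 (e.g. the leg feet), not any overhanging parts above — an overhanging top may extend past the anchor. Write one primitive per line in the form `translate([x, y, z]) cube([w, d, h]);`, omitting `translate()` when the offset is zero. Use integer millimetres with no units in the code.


translate([337, 142, 0]) cube([83, 39, 726]);
translate([692, 142, 0]) cube([83, 39, 726]);
translate([420, 142, 0]) cube([272, 39, 83]);
translate([420, 142, 643]) cube([272, 39, 83]);


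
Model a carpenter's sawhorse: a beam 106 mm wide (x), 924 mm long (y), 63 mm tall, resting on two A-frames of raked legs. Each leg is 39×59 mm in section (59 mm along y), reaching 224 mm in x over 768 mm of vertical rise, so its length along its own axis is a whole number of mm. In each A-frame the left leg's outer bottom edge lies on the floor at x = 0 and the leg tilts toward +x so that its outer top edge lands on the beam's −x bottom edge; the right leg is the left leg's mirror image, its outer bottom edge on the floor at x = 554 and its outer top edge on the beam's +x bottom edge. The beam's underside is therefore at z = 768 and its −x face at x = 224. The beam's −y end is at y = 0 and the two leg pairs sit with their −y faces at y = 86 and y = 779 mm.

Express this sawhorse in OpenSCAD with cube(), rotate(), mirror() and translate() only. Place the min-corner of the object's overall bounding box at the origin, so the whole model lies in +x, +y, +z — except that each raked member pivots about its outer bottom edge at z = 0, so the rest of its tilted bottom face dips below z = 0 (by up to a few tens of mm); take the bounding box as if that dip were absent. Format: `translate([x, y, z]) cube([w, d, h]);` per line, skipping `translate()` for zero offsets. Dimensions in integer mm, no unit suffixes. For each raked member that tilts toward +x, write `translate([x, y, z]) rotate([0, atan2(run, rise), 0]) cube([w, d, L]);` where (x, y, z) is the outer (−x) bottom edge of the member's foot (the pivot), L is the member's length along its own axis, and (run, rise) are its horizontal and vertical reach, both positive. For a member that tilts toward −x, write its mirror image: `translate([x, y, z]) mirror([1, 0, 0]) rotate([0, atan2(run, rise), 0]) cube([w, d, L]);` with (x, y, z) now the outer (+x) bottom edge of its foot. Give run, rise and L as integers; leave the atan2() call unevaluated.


translate([224, 0, 768]) cube([106, 924, 63]);
translate([0, 86, 0]) rotate([0, atan2(224, 768), 0]) cube([39, 59, 800]);
translate([554, 86, 0]) mirror([1, 0, 0]) rotate([0, atan2(224, 768), 0]) cube([39, 59, 800]);
translate([0, 779, 0]) rotate([0, atan2(224, 768), 0]) cube([39, 59, 800]);
translate([554, 779, 0]) mirror([1, 0, 0]) rotate([0, atan2(224, 768), 0]) cube([39, 59, 800]);


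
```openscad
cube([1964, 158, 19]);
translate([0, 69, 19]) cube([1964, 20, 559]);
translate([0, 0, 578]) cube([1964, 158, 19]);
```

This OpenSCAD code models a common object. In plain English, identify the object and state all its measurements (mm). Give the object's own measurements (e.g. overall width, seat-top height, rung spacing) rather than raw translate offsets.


An I-beam lying along x, 1964 mm long. Overall section height 597 mm. Two flanges 158 mm wide (y) and 19 mm thick, one on the floor and one at the top; a web 20 mm thick runs between them, centred on the flange width.


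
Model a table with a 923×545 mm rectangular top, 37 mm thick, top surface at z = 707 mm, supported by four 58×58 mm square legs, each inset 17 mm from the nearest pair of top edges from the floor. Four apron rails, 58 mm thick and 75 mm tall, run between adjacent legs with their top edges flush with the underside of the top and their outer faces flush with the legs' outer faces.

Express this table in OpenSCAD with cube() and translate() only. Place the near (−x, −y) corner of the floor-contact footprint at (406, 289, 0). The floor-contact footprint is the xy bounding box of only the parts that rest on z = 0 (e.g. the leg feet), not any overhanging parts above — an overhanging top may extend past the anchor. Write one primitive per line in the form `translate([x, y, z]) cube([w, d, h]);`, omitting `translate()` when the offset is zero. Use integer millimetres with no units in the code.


// leg_h = 707 - 37 = 670
// apron z = 670 - 75 = 595
translate([389, 272, 670]) cube([923, 545, 37]);
translate([406, 289, 0]) cube([58, 58, 670]);
translate([1237, 289, 0]) cube([58, 58, 670]);
translate([406, 742, 0]) cube([58, 58, 670]);
translate([1237, 742, 0]) cube([58, 58, 670]);
translate([464, 289, 595]) cube([773, 58, 75]);
translate([464, 742, 595]) cube([773, 58, 75]);
translate([406, 347, 595]) cube([58, 395, 75]);
translate([1237, 347, 595]) cube([58, 395, 75]);


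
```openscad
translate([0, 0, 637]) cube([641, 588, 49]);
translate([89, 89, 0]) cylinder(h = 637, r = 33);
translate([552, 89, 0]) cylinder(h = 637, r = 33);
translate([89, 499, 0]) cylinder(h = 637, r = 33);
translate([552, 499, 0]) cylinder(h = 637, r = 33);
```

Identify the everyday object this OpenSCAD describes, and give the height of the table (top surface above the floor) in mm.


A table. The table height is 686 mm.

A 641×588×49 slab sits at z = 637 on four Ø66 mm round legs — a table. The top surface is at 637 + 49 = 686 mm.


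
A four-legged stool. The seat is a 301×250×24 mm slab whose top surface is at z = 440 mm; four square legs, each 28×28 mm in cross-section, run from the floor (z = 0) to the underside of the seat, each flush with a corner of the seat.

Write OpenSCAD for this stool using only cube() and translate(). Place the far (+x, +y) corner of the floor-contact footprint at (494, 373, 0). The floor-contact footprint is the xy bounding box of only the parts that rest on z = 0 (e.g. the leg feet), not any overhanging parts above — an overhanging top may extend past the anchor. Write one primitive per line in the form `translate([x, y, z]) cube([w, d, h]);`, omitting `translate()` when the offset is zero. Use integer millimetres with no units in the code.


translate([193, 123, 416]) cube([301, 250, 24]);
translate([193, 123, 0]) cube([28, 28, 416]);
translate([466, 123, 0]) cube([28, 28, 416]);
translate([193, 345, 0]) cube([28, 28, 416]);
translate([466, 345, 0]) cube([28, 28, 416]);


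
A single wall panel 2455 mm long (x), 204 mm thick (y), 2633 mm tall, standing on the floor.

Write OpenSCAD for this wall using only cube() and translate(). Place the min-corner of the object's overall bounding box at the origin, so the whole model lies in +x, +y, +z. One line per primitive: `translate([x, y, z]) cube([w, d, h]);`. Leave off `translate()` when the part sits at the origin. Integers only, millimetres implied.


cube([2455, 204, 2633]);


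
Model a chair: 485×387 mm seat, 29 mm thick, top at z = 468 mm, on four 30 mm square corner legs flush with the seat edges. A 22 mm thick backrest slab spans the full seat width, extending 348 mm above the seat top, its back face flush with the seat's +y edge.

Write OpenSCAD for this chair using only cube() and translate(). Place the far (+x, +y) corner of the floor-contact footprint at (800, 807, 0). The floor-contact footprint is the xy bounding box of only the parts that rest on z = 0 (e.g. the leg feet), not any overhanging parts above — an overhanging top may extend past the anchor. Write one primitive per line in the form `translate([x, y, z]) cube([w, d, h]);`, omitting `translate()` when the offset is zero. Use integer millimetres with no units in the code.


// leg_h = 468 - 29 = 439
translate([315, 420, 439]) cube([485, 387, 29]);
translate([315, 420, 0]) cube([30, 30, 439]);
translate([770, 420, 0]) cube([30, 30, 439]);
translate([315, 777, 0]) cube([30, 30, 439]);
translate([770, 777, 0]) cube([30, 30, 439]);
translate([315, 785, 468]) cube([485, 22, 348]);


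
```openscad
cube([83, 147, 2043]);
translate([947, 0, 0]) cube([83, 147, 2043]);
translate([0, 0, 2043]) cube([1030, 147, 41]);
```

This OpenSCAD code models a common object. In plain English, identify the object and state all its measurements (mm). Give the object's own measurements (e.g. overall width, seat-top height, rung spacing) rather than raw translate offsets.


A door frame. The clear opening is 864 mm wide and 2043 mm high. Two 83 mm wide jambs, 147 mm deep, stand either side of the opening from the floor to the top of the opening. A 41 mm thick head sits across the top of both jambs, spanning the full outside width of the frame.


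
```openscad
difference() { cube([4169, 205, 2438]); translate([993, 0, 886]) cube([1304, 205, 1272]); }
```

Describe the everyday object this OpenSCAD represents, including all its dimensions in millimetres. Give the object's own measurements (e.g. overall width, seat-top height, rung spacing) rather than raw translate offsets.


A wall 4169 mm long (x), 205 mm thick (y), 2438 mm tall, with a rectangular window opening cut through it. The opening is 1304 mm wide and 1272 mm tall; its sill is at z = 886 mm and its near (−x) edge is 993 mm from the wall's −x end. The opening passes through the full wall thickness.


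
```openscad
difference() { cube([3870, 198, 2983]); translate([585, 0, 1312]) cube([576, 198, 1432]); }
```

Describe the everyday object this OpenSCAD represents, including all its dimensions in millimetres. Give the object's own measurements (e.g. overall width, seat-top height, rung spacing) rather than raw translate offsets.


A wall 3870 mm long (x), 198 mm thick (y), 2983 mm tall, with a rectangular window opening cut through it. The opening is 576 mm wide and 1432 mm tall; its sill is at z = 1312 mm and its near (−x) edge is 585 mm from the wall's −x end. The opening passes through the full wall thickness.


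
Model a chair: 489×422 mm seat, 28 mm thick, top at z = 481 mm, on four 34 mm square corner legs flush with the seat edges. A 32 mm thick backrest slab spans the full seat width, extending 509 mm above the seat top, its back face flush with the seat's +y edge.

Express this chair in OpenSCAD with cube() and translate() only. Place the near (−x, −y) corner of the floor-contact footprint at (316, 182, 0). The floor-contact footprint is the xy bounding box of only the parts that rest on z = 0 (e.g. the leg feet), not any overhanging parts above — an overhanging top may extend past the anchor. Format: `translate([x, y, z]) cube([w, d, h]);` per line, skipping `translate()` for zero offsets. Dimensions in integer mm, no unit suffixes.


// leg_h = 481 - 28 = 453
translate([316, 182, 453]) cube([489, 422, 28]);
translate([316, 182, 0]) cube([34, 34, 453]);
translate([771, 182, 0]) cube([34, 34, 453]);
translate([316, 570, 0]) cube([34, 34, 453]);
translate([771, 570, 0]) cube([34, 34, 453]);
translate([316, 572, 481]) cube([489, 32, 509]);


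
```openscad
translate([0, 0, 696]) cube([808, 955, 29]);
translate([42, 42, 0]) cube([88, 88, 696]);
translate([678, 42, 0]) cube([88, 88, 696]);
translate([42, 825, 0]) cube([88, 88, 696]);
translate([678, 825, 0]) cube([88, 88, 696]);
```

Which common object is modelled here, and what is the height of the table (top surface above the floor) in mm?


A table. The table height is 725 mm.

A 808×955×29 slab sits at z = 696 on four 88 mm square posts — a table. The top surface is at 696 + 29 = 725 mm.


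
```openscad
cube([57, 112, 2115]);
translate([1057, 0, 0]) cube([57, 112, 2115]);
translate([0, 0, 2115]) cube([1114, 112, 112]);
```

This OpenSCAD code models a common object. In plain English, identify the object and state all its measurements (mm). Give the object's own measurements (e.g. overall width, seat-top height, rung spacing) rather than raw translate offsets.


A door frame. The clear opening is 1000 mm wide and 2115 mm high. Two 57 mm wide jambs, 112 mm deep, stand either side of the opening from the floor to the top of the opening. A 112 mm thick head sits across the top of both jambs, spanning the full outside width of the frame.


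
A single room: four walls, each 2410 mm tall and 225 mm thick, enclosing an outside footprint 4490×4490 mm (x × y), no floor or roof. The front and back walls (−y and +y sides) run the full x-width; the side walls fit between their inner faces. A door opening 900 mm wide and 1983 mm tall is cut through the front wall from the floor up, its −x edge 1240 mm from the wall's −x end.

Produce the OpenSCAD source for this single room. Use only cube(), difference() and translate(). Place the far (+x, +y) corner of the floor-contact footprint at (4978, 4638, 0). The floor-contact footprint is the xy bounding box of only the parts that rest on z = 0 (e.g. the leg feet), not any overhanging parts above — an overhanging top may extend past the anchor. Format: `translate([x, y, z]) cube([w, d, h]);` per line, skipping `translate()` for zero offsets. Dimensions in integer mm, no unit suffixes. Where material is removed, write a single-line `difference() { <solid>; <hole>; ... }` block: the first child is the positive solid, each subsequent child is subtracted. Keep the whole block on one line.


difference() { translate([488, 148, 0]) cube([4490, 225, 2410]); translate([1728, 148, 0]) cube([900, 225, 1983]); }
translate([488, 4413, 0]) cube([4490, 225, 2410]);
translate([488, 373, 0]) cube([225, 4040, 2410]);
translate([4753, 373, 0]) cube([225, 4040, 2410]);


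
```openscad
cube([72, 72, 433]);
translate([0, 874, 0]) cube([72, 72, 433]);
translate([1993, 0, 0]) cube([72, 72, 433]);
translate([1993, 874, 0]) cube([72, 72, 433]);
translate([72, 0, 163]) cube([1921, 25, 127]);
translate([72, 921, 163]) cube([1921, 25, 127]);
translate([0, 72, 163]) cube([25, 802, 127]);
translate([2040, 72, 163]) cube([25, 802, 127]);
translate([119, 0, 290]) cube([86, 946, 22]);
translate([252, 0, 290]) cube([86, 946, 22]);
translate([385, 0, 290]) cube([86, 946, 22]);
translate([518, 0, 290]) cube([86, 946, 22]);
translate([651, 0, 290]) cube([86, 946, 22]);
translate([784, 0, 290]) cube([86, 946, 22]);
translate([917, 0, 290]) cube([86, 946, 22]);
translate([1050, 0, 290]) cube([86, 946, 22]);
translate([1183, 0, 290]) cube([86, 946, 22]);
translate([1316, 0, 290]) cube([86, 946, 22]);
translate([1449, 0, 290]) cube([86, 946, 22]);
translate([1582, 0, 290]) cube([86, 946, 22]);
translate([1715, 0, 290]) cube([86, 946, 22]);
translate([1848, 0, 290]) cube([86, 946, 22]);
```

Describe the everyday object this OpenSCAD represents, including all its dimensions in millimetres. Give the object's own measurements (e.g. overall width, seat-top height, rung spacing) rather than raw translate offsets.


A bed frame 2065 mm long (x) by 946 mm wide (y). Four 72×72 mm corner posts, 433 mm tall, at the corners of the footprint. Four rails of 25 mm thickness and 127 mm height run between adjacent posts with their undersides at z = 163 mm, their outer faces flush with the outside of the frame (the two x-running rails run between the posts' inner faces; the two y-running rails run between the posts' inner faces). 14 slats, each 86 mm wide (x) and 22 mm thick, lie across the top of the two x-running rails, running the full 946 mm width of the frame in y; along x they sit between the end posts with a 47 mm gap after the −x posts and between neighbouring slats, leaving 59 mm before the +x posts.


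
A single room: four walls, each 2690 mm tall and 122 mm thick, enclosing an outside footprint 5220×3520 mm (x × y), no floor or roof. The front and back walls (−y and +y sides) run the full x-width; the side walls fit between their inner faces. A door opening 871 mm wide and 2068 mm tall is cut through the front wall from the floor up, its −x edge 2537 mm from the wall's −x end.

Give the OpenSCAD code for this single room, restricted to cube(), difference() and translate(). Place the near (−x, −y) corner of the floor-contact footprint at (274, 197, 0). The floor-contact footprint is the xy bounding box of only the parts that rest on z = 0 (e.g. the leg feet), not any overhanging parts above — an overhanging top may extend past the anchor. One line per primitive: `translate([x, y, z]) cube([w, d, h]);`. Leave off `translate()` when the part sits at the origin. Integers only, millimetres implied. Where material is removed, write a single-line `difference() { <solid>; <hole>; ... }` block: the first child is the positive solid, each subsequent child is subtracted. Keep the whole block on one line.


difference() { translate([274, 197, 0]) cube([5220, 122, 2690]); translate([2811, 197, 0]) cube([871, 122, 2068]); }
translate([274, 3595, 0]) cube([5220, 122, 2690]);
translate([274, 319, 0]) cube([122, 3276, 2690]);
translate([5372, 319, 0]) cube([122, 3276, 2690]);


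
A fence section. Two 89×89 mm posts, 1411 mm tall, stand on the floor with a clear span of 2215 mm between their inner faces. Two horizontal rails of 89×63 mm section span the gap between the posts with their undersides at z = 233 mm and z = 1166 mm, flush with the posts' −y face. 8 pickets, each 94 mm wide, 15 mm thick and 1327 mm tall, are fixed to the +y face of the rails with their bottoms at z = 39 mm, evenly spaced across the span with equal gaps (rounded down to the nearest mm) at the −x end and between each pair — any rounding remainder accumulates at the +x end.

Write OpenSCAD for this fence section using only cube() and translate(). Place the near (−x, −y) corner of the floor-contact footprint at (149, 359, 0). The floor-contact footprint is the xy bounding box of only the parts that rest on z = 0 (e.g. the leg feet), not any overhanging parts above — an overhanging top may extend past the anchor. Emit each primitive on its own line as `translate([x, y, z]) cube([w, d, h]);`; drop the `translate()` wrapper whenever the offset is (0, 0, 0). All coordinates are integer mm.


translate([149, 359, 0]) cube([89, 89, 1411]);
translate([2453, 359, 0]) cube([89, 89, 1411]);
translate([238, 359, 233]) cube([2215, 89, 63]);
translate([238, 359, 1166]) cube([2215, 89, 63]);
translate([400, 448, 39]) cube([94, 15, 1327]);
translate([656, 448, 39]) cube([94, 15, 1327]);
translate([912, 448, 39]) cube([94, 15, 1327]);
translate([1168, 448, 39]) cube([94, 15, 1327]);
translate([1424, 448, 39]) cube([94, 15, 1327]);
translate([1680, 448, 39]) cube([94, 15, 1327]);
translate([1936, 448, 39]) cube([94, 15, 1327]);
translate([2192, 448, 39]) cube([94, 15, 1327]);


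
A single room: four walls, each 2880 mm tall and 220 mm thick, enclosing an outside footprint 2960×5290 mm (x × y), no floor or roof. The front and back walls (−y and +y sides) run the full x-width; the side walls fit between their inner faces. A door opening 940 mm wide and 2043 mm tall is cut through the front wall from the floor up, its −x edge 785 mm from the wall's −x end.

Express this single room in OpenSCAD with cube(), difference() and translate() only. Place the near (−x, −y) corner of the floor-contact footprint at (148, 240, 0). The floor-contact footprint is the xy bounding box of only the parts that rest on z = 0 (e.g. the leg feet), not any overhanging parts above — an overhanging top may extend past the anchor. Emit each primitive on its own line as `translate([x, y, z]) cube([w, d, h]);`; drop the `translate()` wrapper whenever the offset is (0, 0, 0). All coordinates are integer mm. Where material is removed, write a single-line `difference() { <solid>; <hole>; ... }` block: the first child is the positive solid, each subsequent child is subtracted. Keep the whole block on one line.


difference() { translate([148, 240, 0]) cube([2960, 220, 2880]); translate([933, 240, 0]) cube([940, 220, 2043]); }
translate([148, 5310, 0]) cube([2960, 220, 2880]);
translate([148, 460, 0]) cube([220, 4850, 2880]);
translate([2888, 460, 0]) cube([220, 4850, 2880]);


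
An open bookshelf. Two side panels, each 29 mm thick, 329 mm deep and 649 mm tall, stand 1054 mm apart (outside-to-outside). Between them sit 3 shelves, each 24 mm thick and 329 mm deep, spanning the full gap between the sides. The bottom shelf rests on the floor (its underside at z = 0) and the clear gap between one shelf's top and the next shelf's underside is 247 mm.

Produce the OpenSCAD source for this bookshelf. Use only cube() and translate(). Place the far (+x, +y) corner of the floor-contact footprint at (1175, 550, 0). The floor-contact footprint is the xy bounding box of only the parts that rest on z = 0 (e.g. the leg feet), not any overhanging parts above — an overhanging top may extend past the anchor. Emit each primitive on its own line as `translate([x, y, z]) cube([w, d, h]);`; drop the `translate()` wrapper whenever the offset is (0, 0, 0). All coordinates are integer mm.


translate([121, 221, 0]) cube([29, 329, 649]);
translate([1146, 221, 0]) cube([29, 329, 649]);
translate([150, 221, 0]) cube([996, 329, 24]);
translate([150, 221, 271]) cube([996, 329, 24]);
translate([150, 221, 542]) cube([996, 329, 24]);


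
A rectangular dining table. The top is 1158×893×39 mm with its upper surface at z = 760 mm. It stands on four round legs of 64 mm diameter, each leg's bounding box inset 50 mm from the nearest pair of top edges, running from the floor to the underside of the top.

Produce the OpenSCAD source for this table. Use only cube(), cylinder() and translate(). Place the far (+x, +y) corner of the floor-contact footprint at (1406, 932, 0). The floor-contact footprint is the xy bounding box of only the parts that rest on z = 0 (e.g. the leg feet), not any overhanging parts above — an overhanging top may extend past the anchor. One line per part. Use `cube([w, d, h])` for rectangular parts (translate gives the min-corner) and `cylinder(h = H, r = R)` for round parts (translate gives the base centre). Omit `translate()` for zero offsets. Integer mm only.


// leg_h = 760 - 39 = 721
translate([298, 89, 721]) cube([1158, 893, 39]);
translate([380, 171, 0]) cylinder(h = 721, r = 32);
translate([1374, 171, 0]) cylinder(h = 721, r = 32);
translate([380, 900, 0]) cylinder(h = 721, r = 32);
translate([1374, 900, 0]) cylinder(h = 721, r = 32);


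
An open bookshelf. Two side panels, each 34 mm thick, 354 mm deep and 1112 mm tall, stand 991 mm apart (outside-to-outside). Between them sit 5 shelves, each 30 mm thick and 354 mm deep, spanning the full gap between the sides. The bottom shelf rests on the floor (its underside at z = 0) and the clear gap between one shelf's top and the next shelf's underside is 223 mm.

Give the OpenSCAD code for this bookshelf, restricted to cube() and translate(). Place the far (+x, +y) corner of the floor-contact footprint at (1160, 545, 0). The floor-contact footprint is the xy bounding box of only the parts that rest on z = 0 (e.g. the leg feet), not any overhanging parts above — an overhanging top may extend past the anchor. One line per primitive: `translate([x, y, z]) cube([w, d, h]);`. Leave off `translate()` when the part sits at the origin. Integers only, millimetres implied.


translate([169, 191, 0]) cube([34, 354, 1112]);
translate([1126, 191, 0]) cube([34, 354, 1112]);
translate([203, 191, 0]) cube([923, 354, 30]);
translate([203, 191, 253]) cube([923, 354, 30]);
translate([203, 191, 506]) cube([923, 354, 30]);
translate([203, 191, 759]) cube([923, 354, 30]);
translate([203, 191, 1012]) cube([923, 354, 30]);


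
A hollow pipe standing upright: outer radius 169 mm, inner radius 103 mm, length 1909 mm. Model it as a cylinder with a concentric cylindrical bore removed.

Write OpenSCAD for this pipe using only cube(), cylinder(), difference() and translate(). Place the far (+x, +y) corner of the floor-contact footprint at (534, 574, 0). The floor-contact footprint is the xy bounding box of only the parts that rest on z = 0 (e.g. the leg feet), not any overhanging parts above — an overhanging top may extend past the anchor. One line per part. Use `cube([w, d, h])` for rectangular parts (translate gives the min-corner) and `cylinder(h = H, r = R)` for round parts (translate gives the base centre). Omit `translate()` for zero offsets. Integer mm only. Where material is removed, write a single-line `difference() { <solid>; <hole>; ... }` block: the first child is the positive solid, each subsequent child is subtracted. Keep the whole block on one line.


difference() { translate([365, 405, 0]) cylinder(h = 1909, r = 169); translate([365, 405, 0]) cylinder(h = 1909, r = 103); }


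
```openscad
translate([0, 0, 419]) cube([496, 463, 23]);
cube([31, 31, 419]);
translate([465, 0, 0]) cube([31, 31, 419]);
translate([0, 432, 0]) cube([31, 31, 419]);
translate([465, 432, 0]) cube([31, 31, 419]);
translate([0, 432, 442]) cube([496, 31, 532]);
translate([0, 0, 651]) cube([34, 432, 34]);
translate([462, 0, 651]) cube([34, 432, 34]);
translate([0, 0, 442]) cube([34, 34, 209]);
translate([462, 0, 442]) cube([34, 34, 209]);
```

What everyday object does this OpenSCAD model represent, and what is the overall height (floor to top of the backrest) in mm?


A chair. The overall height is 974 mm.

A slab on four corner posts with a tall panel at the back — a chair. The seat slab sits at z = 419 with thickness 23, and the 532 mm backrest starts at the seat top, so the overall height is 419 + 23 + 532 = 974 mm.


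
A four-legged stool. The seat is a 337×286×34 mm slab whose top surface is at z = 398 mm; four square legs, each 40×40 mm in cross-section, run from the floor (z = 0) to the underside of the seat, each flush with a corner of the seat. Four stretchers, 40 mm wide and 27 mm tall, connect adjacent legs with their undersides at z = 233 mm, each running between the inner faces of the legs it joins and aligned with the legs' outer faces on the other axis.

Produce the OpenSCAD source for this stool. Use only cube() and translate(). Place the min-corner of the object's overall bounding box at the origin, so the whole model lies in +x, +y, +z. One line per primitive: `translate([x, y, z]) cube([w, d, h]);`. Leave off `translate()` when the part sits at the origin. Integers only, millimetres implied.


// leg_h = 398 - 34 = 364
// stretcher span = 337 - 2*40 = 257
translate([0, 0, 364]) cube([337, 286, 34]);
cube([40, 40, 364]);
translate([297, 0, 0]) cube([40, 40, 364]);
translate([0, 246, 0]) cube([40, 40, 364]);
translate([297, 246, 0]) cube([40, 40, 364]);
translate([40, 0, 233]) cube([257, 40, 27]);
translate([40, 246, 233]) cube([257, 40, 27]);
translate([0, 40, 233]) cube([40, 206, 27]);
translate([297, 40, 233]) cube([40, 206, 27]);


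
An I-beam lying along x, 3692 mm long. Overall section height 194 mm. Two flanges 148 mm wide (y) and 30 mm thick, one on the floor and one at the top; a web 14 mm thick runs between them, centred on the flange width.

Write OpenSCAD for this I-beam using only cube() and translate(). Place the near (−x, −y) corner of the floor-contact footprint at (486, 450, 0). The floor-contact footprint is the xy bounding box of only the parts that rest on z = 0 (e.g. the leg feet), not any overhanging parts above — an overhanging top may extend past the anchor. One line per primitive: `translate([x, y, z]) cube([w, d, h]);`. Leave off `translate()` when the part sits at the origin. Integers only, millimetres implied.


translate([486, 450, 0]) cube([3692, 148, 30]);
translate([486, 517, 30]) cube([3692, 14, 134]);
translate([486, 450, 164]) cube([3692, 148, 30]);


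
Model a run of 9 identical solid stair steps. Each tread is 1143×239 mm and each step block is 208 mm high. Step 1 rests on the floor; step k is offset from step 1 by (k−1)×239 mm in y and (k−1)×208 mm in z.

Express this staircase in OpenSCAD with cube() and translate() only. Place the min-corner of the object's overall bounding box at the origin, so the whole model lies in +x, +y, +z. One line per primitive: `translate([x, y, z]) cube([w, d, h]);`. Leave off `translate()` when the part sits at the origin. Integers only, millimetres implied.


cube([1143, 239, 208]);
translate([0, 239, 208]) cube([1143, 239, 208]);
translate([0, 478, 416]) cube([1143, 239, 208]);
translate([0, 717, 624]) cube([1143, 239, 208]);
translate([0, 956, 832]) cube([1143, 239, 208]);
translate([0, 1195, 1040]) cube([1143, 239, 208]);
translate([0, 1434, 1248]) cube([1143, 239, 208]);
translate([0, 1673, 1456]) cube([1143, 239, 208]);
translate([0, 1912, 1664]) cube([1143, 239, 208]);


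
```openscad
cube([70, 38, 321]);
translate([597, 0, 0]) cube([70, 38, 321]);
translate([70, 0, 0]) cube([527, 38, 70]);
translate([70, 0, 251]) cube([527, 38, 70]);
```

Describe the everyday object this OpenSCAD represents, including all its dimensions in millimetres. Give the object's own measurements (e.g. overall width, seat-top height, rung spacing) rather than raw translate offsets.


A rectangular picture frame lying in the x–z plane (depth along y). The opening is 527 mm wide (x) by 181 mm tall (z), surrounded by a border 70 mm wide on all four sides. The frame is 38 mm deep and is made of two full-height vertical stiles with two horizontal rails fitted between them.


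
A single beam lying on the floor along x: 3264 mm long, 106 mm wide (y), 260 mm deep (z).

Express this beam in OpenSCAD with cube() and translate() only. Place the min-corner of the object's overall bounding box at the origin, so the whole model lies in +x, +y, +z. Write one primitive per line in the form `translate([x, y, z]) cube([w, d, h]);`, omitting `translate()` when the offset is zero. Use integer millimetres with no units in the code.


cube([3264, 106, 260]);


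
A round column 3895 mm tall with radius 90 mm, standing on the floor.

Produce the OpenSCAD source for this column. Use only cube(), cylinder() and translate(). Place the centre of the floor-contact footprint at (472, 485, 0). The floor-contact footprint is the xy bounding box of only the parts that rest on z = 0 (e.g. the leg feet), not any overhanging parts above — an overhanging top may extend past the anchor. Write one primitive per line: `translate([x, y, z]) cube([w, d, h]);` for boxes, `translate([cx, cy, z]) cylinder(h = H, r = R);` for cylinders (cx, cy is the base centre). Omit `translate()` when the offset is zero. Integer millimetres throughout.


translate([472, 485, 0]) cylinder(h = 3895, r = 90);


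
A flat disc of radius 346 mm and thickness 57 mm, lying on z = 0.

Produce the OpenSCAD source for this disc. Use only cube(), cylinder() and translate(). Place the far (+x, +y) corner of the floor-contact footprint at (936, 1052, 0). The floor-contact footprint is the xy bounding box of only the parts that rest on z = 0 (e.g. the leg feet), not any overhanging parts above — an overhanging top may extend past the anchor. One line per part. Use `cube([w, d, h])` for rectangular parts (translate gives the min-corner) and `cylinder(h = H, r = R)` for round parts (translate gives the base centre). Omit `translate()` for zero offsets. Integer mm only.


translate([590, 706, 0]) cylinder(h = 57, r = 346);


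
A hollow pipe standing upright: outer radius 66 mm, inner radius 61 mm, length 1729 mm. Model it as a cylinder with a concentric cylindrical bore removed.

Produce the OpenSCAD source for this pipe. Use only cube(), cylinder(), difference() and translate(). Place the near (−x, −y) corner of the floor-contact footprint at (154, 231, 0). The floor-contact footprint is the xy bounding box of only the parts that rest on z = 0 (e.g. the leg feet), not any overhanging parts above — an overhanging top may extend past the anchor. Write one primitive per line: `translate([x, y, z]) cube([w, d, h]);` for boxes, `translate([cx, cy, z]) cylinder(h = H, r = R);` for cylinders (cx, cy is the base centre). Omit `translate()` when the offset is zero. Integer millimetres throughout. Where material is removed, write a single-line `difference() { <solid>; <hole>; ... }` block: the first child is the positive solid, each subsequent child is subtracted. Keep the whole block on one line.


difference() { translate([220, 297, 0]) cylinder(h = 1729, r = 66); translate([220, 297, 0]) cylinder(h = 1729, r = 61); }


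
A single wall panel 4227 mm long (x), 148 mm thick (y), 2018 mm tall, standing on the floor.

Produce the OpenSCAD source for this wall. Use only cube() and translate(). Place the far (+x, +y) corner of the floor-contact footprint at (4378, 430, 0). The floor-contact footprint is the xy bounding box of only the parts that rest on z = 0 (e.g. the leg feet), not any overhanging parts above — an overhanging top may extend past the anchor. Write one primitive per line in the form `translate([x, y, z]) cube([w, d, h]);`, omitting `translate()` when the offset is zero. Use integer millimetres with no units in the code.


translate([151, 282, 0]) cube([4227, 148, 2018]);


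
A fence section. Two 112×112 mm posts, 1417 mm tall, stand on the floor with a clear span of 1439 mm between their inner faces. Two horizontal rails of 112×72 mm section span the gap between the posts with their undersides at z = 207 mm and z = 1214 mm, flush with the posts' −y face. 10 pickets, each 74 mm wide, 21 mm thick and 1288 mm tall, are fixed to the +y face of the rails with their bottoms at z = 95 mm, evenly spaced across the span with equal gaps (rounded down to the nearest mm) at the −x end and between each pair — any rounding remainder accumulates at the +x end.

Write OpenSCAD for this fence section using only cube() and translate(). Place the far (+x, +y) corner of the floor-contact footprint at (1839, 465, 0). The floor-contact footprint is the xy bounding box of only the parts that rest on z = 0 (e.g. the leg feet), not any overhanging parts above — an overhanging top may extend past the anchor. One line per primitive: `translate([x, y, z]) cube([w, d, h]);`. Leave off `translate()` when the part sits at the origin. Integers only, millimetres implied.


translate([176, 353, 0]) cube([112, 112, 1417]);
translate([1727, 353, 0]) cube([112, 112, 1417]);
translate([288, 353, 207]) cube([1439, 112, 72]);
translate([288, 353, 1214]) cube([1439, 112, 72]);
translate([351, 465, 95]) cube([74, 21, 1288]);
translate([488, 465, 95]) cube([74, 21, 1288]);
translate([625, 465, 95]) cube([74, 21, 1288]);
translate([762, 465, 95]) cube([74, 21, 1288]);
translate([899, 465, 95]) cube([74, 21, 1288]);
translate([1036, 465, 95]) cube([74, 21, 1288]);
translate([1173, 465, 95]) cube([74, 21, 1288]);
translate([1310, 465, 95]) cube([74, 21, 1288]);
translate([1447, 465, 95]) cube([74, 21, 1288]);
translate([1584, 465, 95]) cube([74, 21, 1288]);
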